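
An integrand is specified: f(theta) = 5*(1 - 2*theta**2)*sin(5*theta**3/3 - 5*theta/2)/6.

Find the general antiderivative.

F(theta) = cos(5*theta**3/3 - 5*theta/2)/3 + C

The substitution u = 5*theta**3/3 - 5*theta/2 works: f is exactly (dF/du)*(du/dtheta) for that inner function.
Check: d/dtheta[cos(5*theta**3/3 - 5*theta/2)/3] = -5*theta**2*sin(5*theta**3/3 - 5*theta/2)/3 + 5*sin(5*theta**3/3 - 5*theta/2)/6, which equals f(theta).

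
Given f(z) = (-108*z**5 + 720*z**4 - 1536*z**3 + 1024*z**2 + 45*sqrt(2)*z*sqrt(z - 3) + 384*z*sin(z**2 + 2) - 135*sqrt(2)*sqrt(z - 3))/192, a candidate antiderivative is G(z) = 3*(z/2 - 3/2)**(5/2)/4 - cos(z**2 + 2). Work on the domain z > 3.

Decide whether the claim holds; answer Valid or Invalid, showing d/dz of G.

Invalid: d/dz[G] - f = 9*z**5/16 - 15*z**4/4 + 8*z**3 - 16*z**2/3, which is not 0.

d/dz[G] = 15*sqrt(2)*z*sqrt(z - 3)/64 + 2*z*sin(z**2 + 2) - 45*sqrt(2)*sqrt(z - 3)/64
d/dz[G] - f(z) = 9*z**5/16 - 15*z**4/4 + 8*z**3 - 16*z**2/3 != 0.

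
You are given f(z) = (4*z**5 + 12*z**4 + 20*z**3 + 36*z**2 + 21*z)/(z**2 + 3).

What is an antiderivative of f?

An antiderivative is F(z) = z**4 + 4*z**3 + 4*z**2 - 3*log(2*z**2 + 6)/2.

A first test for any F(z): its z-derivative must equal f(z) identically.
Check: d/dz[z**4 + 4*z**3 + 4*z**2 - 3*log(2*z**2 + 6)/2] = (4*z**5 + 12*z**4 + 20*z**3 + 36*z**2 + 21*z)/(z**2 + 3) = f(z).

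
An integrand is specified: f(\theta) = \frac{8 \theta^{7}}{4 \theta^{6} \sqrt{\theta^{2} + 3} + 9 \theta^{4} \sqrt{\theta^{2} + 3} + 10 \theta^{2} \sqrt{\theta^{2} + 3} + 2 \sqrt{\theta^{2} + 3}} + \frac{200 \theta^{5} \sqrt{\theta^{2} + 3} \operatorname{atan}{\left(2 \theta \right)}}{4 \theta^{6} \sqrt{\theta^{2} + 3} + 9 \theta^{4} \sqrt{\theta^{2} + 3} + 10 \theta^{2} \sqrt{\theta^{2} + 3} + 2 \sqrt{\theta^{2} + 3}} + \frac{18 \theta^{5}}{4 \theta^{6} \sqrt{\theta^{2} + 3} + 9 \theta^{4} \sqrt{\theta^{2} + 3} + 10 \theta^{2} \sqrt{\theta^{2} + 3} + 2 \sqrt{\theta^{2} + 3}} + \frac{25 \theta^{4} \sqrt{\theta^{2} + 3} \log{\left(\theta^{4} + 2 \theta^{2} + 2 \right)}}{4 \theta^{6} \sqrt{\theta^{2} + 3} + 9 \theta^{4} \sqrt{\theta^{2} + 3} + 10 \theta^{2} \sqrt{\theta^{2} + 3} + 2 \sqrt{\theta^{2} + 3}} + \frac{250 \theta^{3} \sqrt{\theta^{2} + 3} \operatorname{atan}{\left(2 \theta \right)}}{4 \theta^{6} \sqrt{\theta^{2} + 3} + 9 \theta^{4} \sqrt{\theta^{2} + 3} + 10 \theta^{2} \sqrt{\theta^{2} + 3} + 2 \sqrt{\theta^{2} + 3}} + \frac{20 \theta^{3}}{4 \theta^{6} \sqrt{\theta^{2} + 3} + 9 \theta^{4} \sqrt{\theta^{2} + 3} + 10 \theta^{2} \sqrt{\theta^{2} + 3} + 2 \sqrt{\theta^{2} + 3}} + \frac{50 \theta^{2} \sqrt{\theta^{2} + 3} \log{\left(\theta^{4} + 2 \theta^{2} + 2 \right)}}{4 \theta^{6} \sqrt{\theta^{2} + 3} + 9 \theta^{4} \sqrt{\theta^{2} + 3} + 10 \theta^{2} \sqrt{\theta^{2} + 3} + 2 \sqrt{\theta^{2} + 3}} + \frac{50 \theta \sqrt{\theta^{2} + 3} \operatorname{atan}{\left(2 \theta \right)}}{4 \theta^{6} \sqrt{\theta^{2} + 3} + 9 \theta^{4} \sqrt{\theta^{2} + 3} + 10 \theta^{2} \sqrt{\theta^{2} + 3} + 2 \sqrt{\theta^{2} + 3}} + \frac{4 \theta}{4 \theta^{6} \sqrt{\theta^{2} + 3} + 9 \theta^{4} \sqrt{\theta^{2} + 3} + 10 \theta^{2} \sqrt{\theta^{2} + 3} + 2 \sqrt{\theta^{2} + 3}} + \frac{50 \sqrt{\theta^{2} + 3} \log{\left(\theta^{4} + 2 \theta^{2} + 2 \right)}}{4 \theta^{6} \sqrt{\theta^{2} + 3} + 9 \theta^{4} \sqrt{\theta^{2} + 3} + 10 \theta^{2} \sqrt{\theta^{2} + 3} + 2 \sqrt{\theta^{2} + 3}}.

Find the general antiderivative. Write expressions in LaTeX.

The integrand splits into summands that can be handled one at a time.
Check: d/d\theta[2 \sqrt{\theta^{2} + 3} + \frac{25 \log{\left(\theta^{4} + 2 \theta^{2} + 2 \right)} \operatorname{atan}{\left(2 \theta \right)}}{2}] = \frac{8 \theta^{7} + 200 \theta^{5} \sqrt{\theta^{2} + 3} \operatorname{atan}{\left(2 \theta \right)} + 18 \theta^{5} + 25 \theta^{4} \sqrt{\theta^{2} + 3} \log{\left(\theta^{4} + 2 \theta^{2} + 2 \right)} + 250 \theta^{3} \sqrt{\theta^{2} + 3} \operatorname{atan}{\left(2 \theta \right)} + 20 \theta^{3} + 50 \theta^{2} \sqrt{\theta^{2} + 3} \log{\left(\theta^{4} + 2 \theta^{2} + 2 \right)} + 50 \theta \sqrt{\theta^{2} + 3} \operatorname{atan}{\left(2 \theta \right)} + 4 \theta + 50 \sqrt{\theta^{2} + 3} \log{\left(\theta^{4} + 2 \theta^{2} + 2 \right)}}{4 \theta^{6} \sqrt{\theta^{2} + 3} + 9 \theta^{4} \sqrt{\theta^{2} + 3} + 10 \theta^{2} \sqrt{\theta^{2} + 3} + 2 \sqrt{\theta^{2} + 3}}, which equals f(\theta).

F(\theta) = 2 \sqrt{\theta^{2} + 3} + \frac{25 \log{\left(\theta^{4} + 2 \theta^{2} + 2 \right)} \operatorname{atan}{\left(2 \theta \right)}}{2} + C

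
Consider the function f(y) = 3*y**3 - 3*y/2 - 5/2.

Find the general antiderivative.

F(y) = y*(3*y**3 - 3*y - 10)/4 + C

Integrate term by term and add the pieces.
Check: d/dy[y*(3*y**3 - 3*y - 10)/4] = 3*y**3 - 3*y/2 - 5/2 = f(y).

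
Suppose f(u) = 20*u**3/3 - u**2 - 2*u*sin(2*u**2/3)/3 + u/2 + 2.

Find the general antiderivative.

F(u) = 5*u**4/3 - u**3/3 + u**2/4 + 2*u + cos(2*u**2/3)/2 + C

Integrate term by term and add the pieces.
Check: d/du[5*u**4/3 - u**3/3 + u**2/4 + 2*u + cos(2*u**2/3)/2] = 20*u**3/3 - u**2 - 2*u*sin(2*u**2/3)/3 + u/2 + 2 = f(u).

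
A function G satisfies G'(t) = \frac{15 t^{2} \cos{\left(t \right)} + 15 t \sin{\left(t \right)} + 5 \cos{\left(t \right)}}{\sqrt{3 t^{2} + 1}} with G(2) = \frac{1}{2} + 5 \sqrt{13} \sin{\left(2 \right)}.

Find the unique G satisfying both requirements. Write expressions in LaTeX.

G(t) = 5 \sqrt{3 t^{2} + 1} \sin{\left(t \right)} + \frac{1}{2}

G'(t) has the shape u'v + uv' for u = 5 \sqrt{3 t^{2} + 1} and v = \sin{\left(t \right)} — it is the derivative of the product u*v.
A general antiderivative is 5 \sqrt{3 t^{2} + 1} \sin{\left(t \right)} + C.
The condition gives C = \frac{1}{2} + 5 \sqrt{13} \sin{\left(2 \right)} - (5 \sqrt{13} \sin{\left(2 \right)}) = \frac{1}{2}.
So G(t) = 5 \sqrt{3 t^{2} + 1} \sin{\left(t \right)} + \frac{1}{2}.
Check: d/dt[5 \sqrt{3 t^{2} + 1} \sin{\left(t \right)} + \frac{1}{2}] = \frac{15 t^{2} \cos{\left(t \right)} + 15 t \sin{\left(t \right)} + 5 \cos{\left(t \right)}}{\sqrt{3 t^{2} + 1}} = G'(t).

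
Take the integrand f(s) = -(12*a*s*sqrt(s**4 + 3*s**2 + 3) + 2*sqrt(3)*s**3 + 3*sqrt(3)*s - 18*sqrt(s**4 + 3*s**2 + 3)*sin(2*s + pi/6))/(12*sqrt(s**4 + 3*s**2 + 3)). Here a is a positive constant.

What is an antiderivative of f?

An antiderivative F(s) passes only if d/ds[F] lands on f(s) exactly.
Check: d/ds[-a*s**2/2 - sqrt(s**4/3 + s**2 + 1)/4 - 3*cos(2*s + pi/6)/4] = (-12*a*s*sqrt(s**4 + 3*s**2 + 3) - 2*sqrt(3)*s**3 - 3*sqrt(3)*s + 18*sqrt(s**4 + 3*s**2 + 3)*sin(2*s + pi/6))/(12*sqrt(s**4 + 3*s**2 + 3)), which equals f(s).

An antiderivative is F(s) = -a*s**2/2 - sqrt(s**4/3 + s**2 + 1)/4 - 3*cos(2*s + pi/6)/4.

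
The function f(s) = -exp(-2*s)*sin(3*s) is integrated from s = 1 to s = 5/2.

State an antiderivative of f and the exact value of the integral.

Since d/ds undoes antidifferentiation here, F'(s) = f(s) is required of F(s).
F(s) = (2*sin(3*s) + 3*cos(3*s))*exp(-2*s)/13 is an antiderivative of f.
Check: d/ds[(2*sin(3*s) + 3*cos(3*s))*exp(-2*s)/13] = -exp(-2*s)*sin(3*s) = f(s).
F(5/2) = 3*exp(-5)*cos(15/2)/13 + 2*exp(-5)*sin(15/2)/13; F(1) = 3*exp(-2)*cos(3)/13 + 2*exp(-2)*sin(3)/13.
Integral = F(5/2) - F(1) = -2*exp(-2)*sin(3)/13 + 3*exp(-5)*cos(15/2)/13 + 2*exp(-5)*sin(15/2)/13 - 3*exp(-2)*cos(3)/13.

Antiderivative: F(s) = (2*sin(3*s) + 3*cos(3*s))*exp(-2*s)/13; value = -2*exp(-2)*sin(3)/13 + 3*exp(-5)*cos(15/2)/13 + 2*exp(-5)*sin(15/2)/13 - 3*exp(-2)*cos(3)/13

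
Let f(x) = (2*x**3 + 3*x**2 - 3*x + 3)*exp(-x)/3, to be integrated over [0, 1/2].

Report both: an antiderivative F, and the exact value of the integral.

Antiderivative: F(x) = (-2*x**3 - 9*x**2 - 15*x - 18)*exp(-x)/3; value = 6 - 28*exp(-1/2)/3

f has the shape u'v + uv' for u = -2*x**3/3 - 3*x**2 - 5*x - 6 and v = exp(-x) — it is the derivative of the product u*v.
F(x) = (-2*x**3 - 9*x**2 - 15*x - 18)*exp(-x)/3 is an antiderivative of f.
Check: d/dx[(-2*x**3 - 9*x**2 - 15*x - 18)*exp(-x)/3] = (2*x**3 + 3*x**2 - 3*x + 3)*exp(-x)/3 = f(x).
F(1/2) = -28*exp(-1/2)/3; F(0) = -6.
Integral = F(1/2) - F(0) = 6 - 28*exp(-1/2)/3.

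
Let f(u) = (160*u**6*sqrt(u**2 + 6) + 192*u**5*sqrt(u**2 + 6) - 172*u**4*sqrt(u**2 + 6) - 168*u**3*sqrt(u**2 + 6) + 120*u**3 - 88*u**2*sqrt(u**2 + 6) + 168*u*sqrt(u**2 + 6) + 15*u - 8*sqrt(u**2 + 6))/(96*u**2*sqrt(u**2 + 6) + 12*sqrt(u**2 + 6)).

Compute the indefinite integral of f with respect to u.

Check any antiderivative F(u) by computing F'(u) and comparing it with f(u).
Check: d/du[(4*u**5 + 6*u**4 - 8*u**3 - 12*u**2 - 8*u + 15*sqrt(u**2 + 6) + 12*log(4*u**2 + 1/2) + 12)/12] = (160*u**6*sqrt(u**2 + 6) + 192*u**5*sqrt(u**2 + 6) - 172*u**4*sqrt(u**2 + 6) - 168*u**3*sqrt(u**2 + 6) + 120*u**3 - 88*u**2*sqrt(u**2 + 6) + 168*u*sqrt(u**2 + 6) + 15*u - 8*sqrt(u**2 + 6))/(96*u**2*sqrt(u**2 + 6) + 12*sqrt(u**2 + 6)) = f(u).

F(u) = (4*u**5 + 6*u**4 - 8*u**3 - 12*u**2 - 8*u + 15*sqrt(u**2 + 6) + 12*log(4*u**2 + 1/2) + 12)/12 + C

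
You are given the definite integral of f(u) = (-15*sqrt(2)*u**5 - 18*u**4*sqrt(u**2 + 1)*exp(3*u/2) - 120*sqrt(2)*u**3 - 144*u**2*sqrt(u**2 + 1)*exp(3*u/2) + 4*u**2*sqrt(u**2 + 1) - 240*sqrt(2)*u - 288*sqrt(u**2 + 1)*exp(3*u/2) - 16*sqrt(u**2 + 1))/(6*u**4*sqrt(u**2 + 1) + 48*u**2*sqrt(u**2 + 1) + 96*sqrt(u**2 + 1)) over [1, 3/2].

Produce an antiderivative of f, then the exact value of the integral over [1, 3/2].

Antiderivative: F(u) = -(15*sqrt(2)*u**2*sqrt(u**2 + 1) + 12*u**2*exp(3*u/2) + 4*u + 60*sqrt(2)*sqrt(u**2 + 1) + 48*exp(3*u/2))/(6*(u**2 + 4)); value = -2*exp(9/4) - 5*sqrt(26)/4 + 373/75 + 2*exp(3/2)

An antiderivative F(u) passes only if d/du[F] lands on f(u) exactly.
F(u) = -(15*sqrt(2)*u**2*sqrt(u**2 + 1) + 12*u**2*exp(3*u/2) + 4*u + 60*sqrt(2)*sqrt(u**2 + 1) + 48*exp(3*u/2))/(6*(u**2 + 4)) is an antiderivative of f.
Check: d/du[-(15*sqrt(2)*u**2*sqrt(u**2 + 1) + 12*u**2*exp(3*u/2) + 4*u + 60*sqrt(2)*sqrt(u**2 + 1) + 48*exp(3*u/2))/(6*(u**2 + 4))] = (-15*sqrt(2)*u**5 - 18*u**4*sqrt(u**2 + 1)*exp(3*u/2) - 120*sqrt(2)*u**3 - 144*u**2*sqrt(u**2 + 1)*exp(3*u/2) + 4*u**2*sqrt(u**2 + 1) - 240*sqrt(2)*u - 288*sqrt(u**2 + 1)*exp(3*u/2) - 16*sqrt(u**2 + 1))/(6*u**4*sqrt(u**2 + 1) + 48*u**2*sqrt(u**2 + 1) + 96*sqrt(u**2 + 1)) = f(u).
F(3/2) = -2*exp(9/4) - 5*sqrt(26)/4 - 4/25; F(1) = -2*exp(3/2) - 77/15.
Integral = F(3/2) - F(1) = -2*exp(9/4) - 5*sqrt(26)/4 + 373/75 + 2*exp(3/2).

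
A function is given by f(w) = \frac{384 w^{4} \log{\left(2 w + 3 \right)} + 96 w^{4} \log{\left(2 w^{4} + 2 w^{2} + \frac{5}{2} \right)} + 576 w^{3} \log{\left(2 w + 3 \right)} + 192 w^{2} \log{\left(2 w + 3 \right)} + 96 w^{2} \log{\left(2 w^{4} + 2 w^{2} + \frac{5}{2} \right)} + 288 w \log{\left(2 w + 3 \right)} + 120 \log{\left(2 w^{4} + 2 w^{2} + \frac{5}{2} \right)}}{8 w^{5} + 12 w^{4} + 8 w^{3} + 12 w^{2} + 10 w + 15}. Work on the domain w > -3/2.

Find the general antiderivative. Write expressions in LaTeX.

Recognize the product-rule pattern: f = u'v + uv' with u = 12 \log{\left(2 w + 3 \right)}, v = \log{\left(2 w^{4} + 2 w^{2} + \frac{5}{2} \right)}, so integration by parts undoes it.
Check: d/dw[12 \log{\left(2 w + 3 \right)} \log{\left(2 w^{4} + 2 w^{2} + \frac{5}{2} \right)}] = \frac{384 w^{4} \log{\left(2 w + 3 \right)} + 96 w^{4} \log{\left(2 w^{4} + 2 w^{2} + \frac{5}{2} \right)} + 576 w^{3} \log{\left(2 w + 3 \right)} + 192 w^{2} \log{\left(2 w + 3 \right)} + 96 w^{2} \log{\left(2 w^{4} + 2 w^{2} + \frac{5}{2} \right)} + 288 w \log{\left(2 w + 3 \right)} + 120 \log{\left(2 w^{4} + 2 w^{2} + \frac{5}{2} \right)}}{8 w^{5} + 12 w^{4} + 8 w^{3} + 12 w^{2} + 10 w + 15} = f(w).

F(w) = 12 \log{\left(2 w + 3 \right)} \log{\left(2 w^{4} + 2 w^{2} + \frac{5}{2} \right)} + C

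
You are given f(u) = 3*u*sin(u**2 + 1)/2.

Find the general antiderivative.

f matches the chain-rule pattern g'(h)*h' with inner function h(u) = u**2 + 1; substituting w = h(u) collapses the integral.
Check: d/du[-3*cos(u**2 + 1)/4] = 3*u*sin(u**2 + 1)/2 = f(u).

F(u) = -3*cos(u**2 + 1)/4 + C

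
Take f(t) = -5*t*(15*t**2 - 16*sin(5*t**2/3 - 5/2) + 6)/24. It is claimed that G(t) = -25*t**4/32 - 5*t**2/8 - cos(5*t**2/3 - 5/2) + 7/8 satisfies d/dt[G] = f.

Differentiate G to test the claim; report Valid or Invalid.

d/dt[G] = -25*t**3/8 + 10*t*sin(5*t**2/3 - 5/2)/3 - 5*t/4
This equals f(t) exactly, so the claim holds.

Valid - differentiating G returns exactly f.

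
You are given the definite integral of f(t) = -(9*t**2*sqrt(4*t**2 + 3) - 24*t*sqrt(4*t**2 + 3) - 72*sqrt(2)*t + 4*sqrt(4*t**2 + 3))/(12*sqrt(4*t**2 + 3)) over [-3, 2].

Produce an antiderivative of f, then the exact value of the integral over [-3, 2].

A candidate is checked by its d/dt: the result must match f(t).
F(t) = sqrt(2)*(-3*sqrt(2)*t**3 + 12*sqrt(2)*t**2 - 4*sqrt(2)*t + 36*sqrt(4*t**2 + 3))/24 is an antiderivative of f.
Check: d/dt[sqrt(2)*(-3*sqrt(2)*t**3 + 12*sqrt(2)*t**2 - 4*sqrt(2)*t + 36*sqrt(4*t**2 + 3))/24] = (-9*t**2*sqrt(4*t**2 + 3) + 24*t*sqrt(4*t**2 + 3) + 72*sqrt(2)*t - 4*sqrt(4*t**2 + 3))/(12*sqrt(4*t**2 + 3)), which equals f(t).
F(2) = 4/3 + 3*sqrt(38)/2; F(-3) = 3*sqrt(78)/2 + 67/4.
Integral = F(2) - F(-3) = -185/12 - 3*sqrt(78)/2 + 3*sqrt(38)/2.

Antiderivative: F(t) = sqrt(2)*(-3*sqrt(2)*t**3 + 12*sqrt(2)*t**2 - 4*sqrt(2)*t + 36*sqrt(4*t**2 + 3))/24; value = -185/12 - 3*sqrt(78)/2 + 3*sqrt(38)/2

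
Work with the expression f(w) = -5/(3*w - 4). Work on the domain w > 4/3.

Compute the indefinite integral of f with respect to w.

F(w) = -5*log(3*w/2 - 2)/3 + C

Recover f(w) by differentiating a candidate F(w); any mismatch rules it out.
Check: d/dw[-5*log(3*w/2 - 2)/3] = -5/(3*w - 4) = f(w).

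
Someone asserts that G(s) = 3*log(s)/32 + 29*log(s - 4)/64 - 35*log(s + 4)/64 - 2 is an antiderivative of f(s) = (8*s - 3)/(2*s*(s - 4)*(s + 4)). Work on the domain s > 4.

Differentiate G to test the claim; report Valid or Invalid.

d/ds[G] = (8*s - 3)/(2*s**3 - 32*s)
This equals f(s) exactly, so the claim holds.

Valid - differentiating G returns exactly f.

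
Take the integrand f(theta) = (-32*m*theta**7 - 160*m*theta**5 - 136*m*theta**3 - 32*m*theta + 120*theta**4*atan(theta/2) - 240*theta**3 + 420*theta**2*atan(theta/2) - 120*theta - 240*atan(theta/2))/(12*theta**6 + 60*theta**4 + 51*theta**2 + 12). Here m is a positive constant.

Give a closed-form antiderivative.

An antiderivative F(theta) passes only if d/dtheta[F] lands on f(theta) exactly.
Check: d/dtheta[-4*m*theta**2/3 - 10*theta*atan(theta/2)/(theta**2 + 1/2)] = (-32*m*theta**7 - 160*m*theta**5 - 136*m*theta**3 - 32*m*theta + 120*theta**4*atan(theta/2) - 240*theta**3 + 420*theta**2*atan(theta/2) - 120*theta - 240*atan(theta/2))/(12*theta**6 + 60*theta**4 + 51*theta**2 + 12) = f(theta).

An antiderivative is F(theta) = -4*m*theta**2/3 - 10*theta*atan(theta/2)/(theta**2 + 1/2).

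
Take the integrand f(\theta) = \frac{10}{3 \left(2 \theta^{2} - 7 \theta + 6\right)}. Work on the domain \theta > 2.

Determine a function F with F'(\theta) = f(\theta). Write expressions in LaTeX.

Factor the denominator (3 \left(\theta - 2\right) \left(2 \theta - 3\right)) and decompose: f = - \frac{20}{3 \left(2 \theta - 3\right)} + \frac{10}{3 \left(\theta - 2\right)}; each piece integrates to a log, atan, or power term.
Check: d/d\theta[\frac{10 \log{\left(\theta - 2 \right)}}{3} - \frac{10 \log{\left(\theta - \frac{3}{2} \right)}}{3}] = \frac{10}{6 \theta^{2} - 21 \theta + 18}, which equals f(\theta).

An antiderivative is F(\theta) = \frac{10 \log{\left(\theta - 2 \right)}}{3} - \frac{10 \log{\left(\theta - \frac{3}{2} \right)}}{3}.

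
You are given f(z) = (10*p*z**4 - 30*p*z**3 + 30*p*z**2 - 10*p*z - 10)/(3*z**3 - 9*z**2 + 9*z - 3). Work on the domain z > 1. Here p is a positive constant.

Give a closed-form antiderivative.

Recover f(z) by differentiating a candidate F(z); any mismatch rules it out.
Check: d/dz[5*p*z**2/3 + 5/(3*(z - 1)**2)] = (10*p*z**4 - 30*p*z**3 + 30*p*z**2 - 10*p*z - 10)/(3*z**3 - 9*z**2 + 9*z - 3) = f(z).

An antiderivative is F(z) = 5*p*z**2/3 + 5/(3*(z - 1)**2).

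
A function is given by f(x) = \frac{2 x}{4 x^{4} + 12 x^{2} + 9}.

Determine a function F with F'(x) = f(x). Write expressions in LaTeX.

f matches the chain-rule pattern g'(h)*h' with inner function h(x) = 4 x^{2} + 6; substituting u = h(x) collapses the integral.
Check: d/dx[- \frac{1}{2 \left(2 x^{2} + 3\right)}] = \frac{2 x}{4 x^{4} + 12 x^{2} + 9} = f(x).

An antiderivative is F(x) = - \frac{1}{2 \left(2 x^{2} + 3\right)}.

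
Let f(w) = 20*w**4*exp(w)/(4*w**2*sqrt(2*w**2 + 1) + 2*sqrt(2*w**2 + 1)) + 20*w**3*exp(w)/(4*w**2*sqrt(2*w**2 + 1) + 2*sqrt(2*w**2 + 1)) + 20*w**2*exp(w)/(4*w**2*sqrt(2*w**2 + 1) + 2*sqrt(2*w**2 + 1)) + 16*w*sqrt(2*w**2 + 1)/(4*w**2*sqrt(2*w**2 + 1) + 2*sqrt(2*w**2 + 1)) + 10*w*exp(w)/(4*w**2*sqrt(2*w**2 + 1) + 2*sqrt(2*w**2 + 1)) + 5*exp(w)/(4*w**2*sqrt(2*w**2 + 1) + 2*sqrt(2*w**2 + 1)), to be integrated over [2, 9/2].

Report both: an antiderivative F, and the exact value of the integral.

Antiderivative: F(w) = 5*sqrt(2*w**2 + 1)*exp(w)/2 + 2*log(2*w**2 + 1); value = -15*exp(2)/2 - 2*log(9) + 2*log(83/2) + 5*sqrt(166)*exp(9/2)/4

The integrand splits into summands that can be handled one at a time.
F(w) = 5*sqrt(2*w**2 + 1)*exp(w)/2 + 2*log(2*w**2 + 1) is an antiderivative of f.
Check: d/dw[5*sqrt(2*w**2 + 1)*exp(w)/2 + 2*log(2*w**2 + 1)] = (20*w**4*exp(w) + 20*w**3*exp(w) + 20*w**2*exp(w) + 16*w*sqrt(2*w**2 + 1) + 10*w*exp(w) + 5*exp(w))/(4*w**2*sqrt(2*w**2 + 1) + 2*sqrt(2*w**2 + 1)), which equals f(w).
F(9/2) = 2*log(83/2) + 5*sqrt(166)*exp(9/2)/4; F(2) = 2*log(9) + 15*exp(2)/2.
Integral = F(9/2) - F(2) = -15*exp(2)/2 - 2*log(9) + 2*log(83/2) + 5*sqrt(166)*exp(9/2)/4.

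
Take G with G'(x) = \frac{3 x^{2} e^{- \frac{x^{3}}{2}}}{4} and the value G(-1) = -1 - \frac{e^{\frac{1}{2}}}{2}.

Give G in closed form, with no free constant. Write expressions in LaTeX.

The substitution u = - \frac{x^{3}}{2} works: G'(x) is exactly (dG/du)*(du/dx) for that inner function.
A general antiderivative is - \frac{e^{- \frac{x^{3}}{2}}}{2} + C.
The condition gives C = -1 - \frac{e^{\frac{1}{2}}}{2} - (- \frac{e^{\frac{1}{2}}}{2}) = -1.
So G(x) = \frac{\left(- 2 e^{\frac{x^{3}}{2}} - 1\right) e^{- \frac{x^{3}}{2}}}{2}.
Check: d/dx[\frac{\left(- 2 e^{\frac{x^{3}}{2}} - 1\right) e^{- \frac{x^{3}}{2}}}{2}] = \frac{3 x^{2} e^{- \frac{x^{3}}{2}}}{4} = G'(x).

G(x) = \frac{\left(- 2 e^{\frac{x^{3}}{2}} - 1\right) e^{- \frac{x^{3}}{2}}}{2}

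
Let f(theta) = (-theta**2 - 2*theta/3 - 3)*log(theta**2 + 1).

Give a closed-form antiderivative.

An antiderivative F(theta) passes only if d/dtheta[F] lands on f(theta) exactly.
Check: d/dtheta[2*theta**3/9 + theta**2/3 + 16*theta/3 + (-theta**3/3 - theta**2/3 - 3*theta)*log(theta**2 + 1) - log(theta**2 + 1)/3 - 16*atan(theta)/3] = -theta**2*log(theta**2 + 1) - 2*theta*log(theta**2 + 1)/3 - 3*log(theta**2 + 1), which equals f(theta).

An antiderivative is F(theta) = 2*theta**3/9 + theta**2/3 + 16*theta/3 + (-theta**3/3 - theta**2/3 - 3*theta)*log(theta**2 + 1) - log(theta**2 + 1)/3 - 16*atan(theta)/3.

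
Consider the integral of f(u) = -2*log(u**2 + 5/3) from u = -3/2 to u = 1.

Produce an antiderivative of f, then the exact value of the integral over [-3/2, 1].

Antiderivative: F(u) = -2*u*log(u**2 + 5/3) + 4*u - 4*sqrt(15)*atan(sqrt(15)*u/5)/3; value = -4*sqrt(15)*atan(3*sqrt(15)/10)/3 - 3*log(47/12) - 4*sqrt(15)*atan(sqrt(15)/5)/3 - 2*log(8/3) + 10

Recover f(u) by differentiating a candidate F(u); any mismatch rules it out.
F(u) = -2*u*log(u**2 + 5/3) + 4*u - 4*sqrt(15)*atan(sqrt(15)*u/5)/3 is an antiderivative of f.
Check: d/du[-2*u*log(u**2 + 5/3) + 4*u - 4*sqrt(15)*atan(sqrt(15)*u/5)/3] = -2*log(u**2 + 5/3) = f(u).
F(1) = -4*sqrt(15)*atan(sqrt(15)/5)/3 - 2*log(8/3) + 4; F(-3/2) = -6 + 3*log(47/12) + 4*sqrt(15)*atan(3*sqrt(15)/10)/3.
Integral = F(1) - F(-3/2) = -4*sqrt(15)*atan(3*sqrt(15)/10)/3 - 3*log(47/12) - 4*sqrt(15)*atan(sqrt(15)/5)/3 - 2*log(8/3) + 10.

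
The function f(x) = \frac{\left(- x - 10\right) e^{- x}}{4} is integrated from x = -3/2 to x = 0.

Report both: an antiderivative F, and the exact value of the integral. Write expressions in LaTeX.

Antiderivative: F(x) = \frac{\left(x + 11\right) e^{- x}}{4}; value = \frac{11}{4} - \frac{19 e^{\frac{3}{2}}}{8}

f has the shape u'v + uv' for u = \frac{x}{4} + \frac{11}{4} and v = e^{- x} — it is the derivative of the product u*v.
F(x) = \frac{\left(x + 11\right) e^{- x}}{4} is an antiderivative of f.
Check: d/dx[\frac{\left(x + 11\right) e^{- x}}{4}] = \frac{\left(- x - 10\right) e^{- x}}{4} = f(x).
F(0) = \frac{11}{4}; F(-3/2) = \frac{19 e^{\frac{3}{2}}}{8}.
Integral = F(0) - F(-3/2) = \frac{11}{4} - \frac{19 e^{\frac{3}{2}}}{8}.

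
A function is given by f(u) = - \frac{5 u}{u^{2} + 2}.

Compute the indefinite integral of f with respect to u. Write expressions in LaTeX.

The substitution w = u^{2} + 2 works: f is exactly (dF/dw)*(dw/du) for that inner function.
Check: d/du[- \frac{5 \log{\left(u^{2} + 2 \right)}}{2}] = - \frac{5 u}{u^{2} + 2} = f(u).

F(u) = - \frac{5 \log{\left(u^{2} + 2 \right)}}{2} + C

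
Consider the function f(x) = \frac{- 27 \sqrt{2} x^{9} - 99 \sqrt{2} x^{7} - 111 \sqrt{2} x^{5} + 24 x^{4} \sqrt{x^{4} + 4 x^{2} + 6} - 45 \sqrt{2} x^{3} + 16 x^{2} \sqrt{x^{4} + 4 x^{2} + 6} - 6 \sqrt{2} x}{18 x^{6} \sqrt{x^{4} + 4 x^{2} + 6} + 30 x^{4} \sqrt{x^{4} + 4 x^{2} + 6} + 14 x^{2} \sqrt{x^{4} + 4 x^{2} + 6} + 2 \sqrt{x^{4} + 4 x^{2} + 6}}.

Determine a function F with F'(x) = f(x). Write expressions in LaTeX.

An antiderivative F(x) passes only if d/dx[F] lands on f(x) exactly.
Check: d/dx[\frac{- 9 \sqrt{2} x^{2} \sqrt{x^{4} + 4 x^{2} + 6} + 12 x^{2} \operatorname{atan}{\left(x \right)} - 4 x - 3 \sqrt{2} \sqrt{x^{4} + 4 x^{2} + 6} + 4 \operatorname{atan}{\left(x \right)}}{4 \left(3 x^{2} + 1\right)}] = \frac{- 27 \sqrt{2} x^{9} - 99 \sqrt{2} x^{7} - 111 \sqrt{2} x^{5} + 24 x^{4} \sqrt{x^{4} + 4 x^{2} + 6} - 45 \sqrt{2} x^{3} + 16 x^{2} \sqrt{x^{4} + 4 x^{2} + 6} - 6 \sqrt{2} x}{18 x^{6} \sqrt{x^{4} + 4 x^{2} + 6} + 30 x^{4} \sqrt{x^{4} + 4 x^{2} + 6} + 14 x^{2} \sqrt{x^{4} + 4 x^{2} + 6} + 2 \sqrt{x^{4} + 4 x^{2} + 6}} = f(x).

An antiderivative is F(x) = \frac{- 9 \sqrt{2} x^{2} \sqrt{x^{4} + 4 x^{2} + 6} + 12 x^{2} \operatorname{atan}{\left(x \right)} - 4 x - 3 \sqrt{2} \sqrt{x^{4} + 4 x^{2} + 6} + 4 \operatorname{atan}{\left(x \right)}}{4 \left(3 x^{2} + 1\right)}.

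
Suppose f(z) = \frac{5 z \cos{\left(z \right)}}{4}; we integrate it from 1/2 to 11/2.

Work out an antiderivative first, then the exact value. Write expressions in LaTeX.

A candidate is checked by its d/dz: the result must match f(z).
F(z) = \frac{5 \left(z \sin{\left(z \right)} + \cos{\left(z \right)}\right)}{4} is an antiderivative of f.
Check: d/dz[\frac{5 \left(z \sin{\left(z \right)} + \cos{\left(z \right)}\right)}{4}] = \frac{5 z \cos{\left(z \right)}}{4} = f(z).
F(11/2) = \frac{55 \sin{\left(\frac{11}{2} \right)}}{8} + \frac{5 \cos{\left(\frac{11}{2} \right)}}{4}; F(1/2) = \frac{5 \sin{\left(\frac{1}{2} \right)}}{8} + \frac{5 \cos{\left(\frac{1}{2} \right)}}{4}.
Integral = F(11/2) - F(1/2) = \frac{55 \sin{\left(\frac{11}{2} \right)}}{8} - \frac{5 \cos{\left(\frac{1}{2} \right)}}{4} - \frac{5 \sin{\left(\frac{1}{2} \right)}}{8} + \frac{5 \cos{\left(\frac{11}{2} \right)}}{4}.

Antiderivative: F(z) = \frac{5 \left(z \sin{\left(z \right)} + \cos{\left(z \right)}\right)}{4}; value = \frac{55 \sin{\left(\frac{11}{2} \right)}}{8} - \frac{5 \cos{\left(\frac{1}{2} \right)}}{4} - \frac{5 \sin{\left(\frac{1}{2} \right)}}{8} + \frac{5 \cos{\left(\frac{11}{2} \right)}}{4}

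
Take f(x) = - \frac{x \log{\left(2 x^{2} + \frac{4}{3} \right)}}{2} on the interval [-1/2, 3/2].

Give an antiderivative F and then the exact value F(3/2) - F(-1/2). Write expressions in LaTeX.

Differentiate the proposed F(x) back; it has to land on f(x) exactly.
F(x) = - \frac{3 x^{2} \log{\left(2 x^{2} + \frac{4}{3} \right)} - 3 x^{2} + 2 \log{\left(3 x^{2} + 2 \right)}}{12} is an antiderivative of f.
Check: d/dx[- \frac{3 x^{2} \log{\left(2 x^{2} + \frac{4}{3} \right)} - 3 x^{2} + 2 \log{\left(3 x^{2} + 2 \right)}}{12}] = - \frac{x \log{\left(x^{2} + \frac{2}{3} \right)}}{2} - \frac{x \log{\left(2 \right)}}{2}, which equals f(x).
F(3/2) = - \frac{9 \log{\left(\frac{35}{6} \right)}}{16} - \frac{\log{\left(\frac{35}{4} \right)}}{6} + \frac{9}{16}; F(-1/2) = - \frac{\log{\left(\frac{11}{4} \right)}}{6} - \frac{\log{\left(\frac{11}{6} \right)}}{16} + \frac{1}{16}.
Integral = F(3/2) - F(-1/2) = - \frac{9 \log{\left(\frac{35}{6} \right)}}{16} - \frac{\log{\left(\frac{35}{4} \right)}}{6} + \frac{\log{\left(\frac{11}{6} \right)}}{16} + \frac{\log{\left(\frac{11}{4} \right)}}{6} + \frac{1}{2}.

Antiderivative: F(x) = - \frac{3 x^{2} \log{\left(2 x^{2} + \frac{4}{3} \right)} - 3 x^{2} + 2 \log{\left(3 x^{2} + 2 \right)}}{12}; value = - \frac{9 \log{\left(\frac{35}{6} \right)}}{16} - \frac{\log{\left(\frac{35}{4} \right)}}{6} + \frac{\log{\left(\frac{11}{6} \right)}}{16} + \frac{\log{\left(\frac{11}{4} \right)}}{6} + \frac{1}{2}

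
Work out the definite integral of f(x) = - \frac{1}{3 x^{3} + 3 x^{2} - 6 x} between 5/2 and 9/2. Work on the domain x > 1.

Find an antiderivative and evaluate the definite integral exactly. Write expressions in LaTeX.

Antiderivative: F(x) = \frac{\log{\left(x \right)}}{6} - \frac{\log{\left(x - 1 \right)}}{9} - \frac{\log{\left(x + 2 \right)}}{18}; value = - \frac{\log{\left(\frac{5}{2} \right)}}{6} - \frac{\log{\left(\frac{7}{2} \right)}}{9} - \frac{\log{\left(\frac{13}{2} \right)}}{18} + \frac{\log{\left(\frac{3}{2} \right)}}{9} + \frac{2 \log{\left(\frac{9}{2} \right)}}{9}

The denominator factors as 3 x \left(x - 1\right) \left(x + 2\right); partial fractions split f into directly integrable pieces: - \frac{1}{18 \left(x + 2\right)} - \frac{1}{9 \left(x - 1\right)} + \frac{1}{6 x}.
F(x) = \frac{\log{\left(x \right)}}{6} - \frac{\log{\left(x - 1 \right)}}{9} - \frac{\log{\left(x + 2 \right)}}{18} is an antiderivative of f.
Check: d/dx[\frac{\log{\left(x \right)}}{6} - \frac{\log{\left(x - 1 \right)}}{9} - \frac{\log{\left(x + 2 \right)}}{18}] = - \frac{1}{3 x^{3} + 3 x^{2} - 6 x} = f(x).
F(9/2) = - \frac{\log{\left(\frac{7}{2} \right)}}{9} - \frac{\log{\left(\frac{13}{2} \right)}}{18} + \frac{\log{\left(\frac{9}{2} \right)}}{6}; F(5/2) = - \frac{\log{\left(\frac{9}{2} \right)}}{18} - \frac{\log{\left(\frac{3}{2} \right)}}{9} + \frac{\log{\left(\frac{5}{2} \right)}}{6}.
Integral = F(9/2) - F(5/2) = - \frac{\log{\left(\frac{5}{2} \right)}}{6} - \frac{\log{\left(\frac{7}{2} \right)}}{9} - \frac{\log{\left(\frac{13}{2} \right)}}{18} + \frac{\log{\left(\frac{3}{2} \right)}}{9} + \frac{2 \log{\left(\frac{9}{2} \right)}}{9}.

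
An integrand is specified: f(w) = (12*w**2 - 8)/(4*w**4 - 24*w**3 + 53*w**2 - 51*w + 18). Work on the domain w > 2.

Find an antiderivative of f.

Factor the denominator ((w - 2)*(w - 1)*(2*w - 3)**2) and decompose: f = -72/(2*w - 3) - 76/(2*w - 3)**2 - 4/(w - 1) + 40/(w - 2); each piece integrates to a log, atan, or power term.
Check: d/dw[-2*(-40*w*log(w - 2) + 36*w*log(w - 3/2) + 4*w*log(w - 1) + 60*log(w - 2) - 54*log(w - 3/2) - 6*log(w - 1) - 19)/(2*w - 3)] = (12*w**2 - 8)/(4*w**4 - 24*w**3 + 53*w**2 - 51*w + 18) = f(w).

An antiderivative is F(w) = -2*(-40*w*log(w - 2) + 36*w*log(w - 3/2) + 4*w*log(w - 1) + 60*log(w - 2) - 54*log(w - 3/2) - 6*log(w - 1) - 19)/(2*w - 3).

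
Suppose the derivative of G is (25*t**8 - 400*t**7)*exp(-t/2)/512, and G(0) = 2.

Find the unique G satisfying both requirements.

G(t) = -25*t**8*exp(-t/2)/256 + 2

G'(t) has the shape u'v + uv' for u = -25*t**8/256 and v = exp(-t/2) — it is the derivative of the product u*v.
A general antiderivative is -25*t**8*exp(-t/2)/256 + C.
The condition gives C = 2 - (0) = 2.
So G(t) = -25*t**8*exp(-t/2)/256 + 2.
Check: d/dt[-25*t**8*exp(-t/2)/256 + 2] = (25*t**8 - 400*t**7)*exp(-t/2)/512 = G'(t).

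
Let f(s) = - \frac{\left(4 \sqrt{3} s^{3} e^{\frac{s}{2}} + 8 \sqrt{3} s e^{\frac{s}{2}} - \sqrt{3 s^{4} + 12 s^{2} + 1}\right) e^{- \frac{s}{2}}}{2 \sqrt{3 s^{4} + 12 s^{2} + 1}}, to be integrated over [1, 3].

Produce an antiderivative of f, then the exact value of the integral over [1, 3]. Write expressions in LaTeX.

Recover f(s) by differentiating a candidate F(s); any mismatch rules it out.
F(s) = \frac{\left(- \sqrt{3} \sqrt{3 s^{4} + 12 s^{2} + 1} e^{\frac{s}{2}} - 3\right) e^{- \frac{s}{2}}}{3} is an antiderivative of f.
Check: d/ds[\frac{\left(- \sqrt{3} \sqrt{3 s^{4} + 12 s^{2} + 1} e^{\frac{s}{2}} - 3\right) e^{- \frac{s}{2}}}{3}] = \frac{\left(- 4 \sqrt{3} s^{3} e^{\frac{s}{2}} - 8 \sqrt{3} s e^{\frac{s}{2}} + \sqrt{3 s^{4} + 12 s^{2} + 1}\right) e^{- \frac{s}{2}}}{2 \sqrt{3 s^{4} + 12 s^{2} + 1}}, which equals f(s).
F(3) = - \frac{4 \sqrt{66}}{3} - e^{- \frac{3}{2}}; F(1) = - \frac{4 \sqrt{3}}{3} - e^{- \frac{1}{2}}.
Integral = F(3) - F(1) = - \frac{4 \sqrt{66}}{3} - e^{- \frac{3}{2}} + e^{- \frac{1}{2}} + \frac{4 \sqrt{3}}{3}.

Antiderivative: F(s) = \frac{\left(- \sqrt{3} \sqrt{3 s^{4} + 12 s^{2} + 1} e^{\frac{s}{2}} - 3\right) e^{- \frac{s}{2}}}{3}; value = - \frac{4 \sqrt{66}}{3} - e^{- \frac{3}{2}} + e^{- \frac{1}{2}} + \frac{4 \sqrt{3}}{3}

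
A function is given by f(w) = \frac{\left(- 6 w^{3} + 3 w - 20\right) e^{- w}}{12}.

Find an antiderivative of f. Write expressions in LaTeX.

Recognize the product-rule pattern: f = u'v + uv' with u = \frac{w^{3}}{2} + \frac{3 w^{2}}{2} + \frac{11 w}{4} + \frac{53}{12}, v = e^{- w}, so integration by parts undoes it.
Check: d/dw[\frac{\left(6 w^{3} + 18 w^{2} + 33 w + 53\right) e^{- w}}{12}] = \frac{\left(- 6 w^{3} + 3 w - 20\right) e^{- w}}{12} = f(w).

An antiderivative is F(w) = \frac{\left(6 w^{3} + 18 w^{2} + 33 w + 53\right) e^{- w}}{12}.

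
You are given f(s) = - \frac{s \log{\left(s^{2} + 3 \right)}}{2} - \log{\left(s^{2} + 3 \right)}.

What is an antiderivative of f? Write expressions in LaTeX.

Integrate term by term and add the pieces.
Check: d/ds[\frac{s^{2} + s \left(- s - 4\right) \log{\left(s^{2} + 3 \right)} + 8 s - 3 \log{\left(s^{2} + 3 \right)} - 8 \sqrt{3} \operatorname{atan}{\left(\frac{\sqrt{3} s}{3} \right)}}{4}] = - \frac{s \log{\left(s^{2} + 3 \right)}}{2} - \log{\left(s^{2} + 3 \right)} = f(s).

An antiderivative is F(s) = \frac{s^{2} + s \left(- s - 4\right) \log{\left(s^{2} + 3 \right)} + 8 s - 3 \log{\left(s^{2} + 3 \right)} - 8 \sqrt{3} \operatorname{atan}{\left(\frac{\sqrt{3} s}{3} \right)}}{4}.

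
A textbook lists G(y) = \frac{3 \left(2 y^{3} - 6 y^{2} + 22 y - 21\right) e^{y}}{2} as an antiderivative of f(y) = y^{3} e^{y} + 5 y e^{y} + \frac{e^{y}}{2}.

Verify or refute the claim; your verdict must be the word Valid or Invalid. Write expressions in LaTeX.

Invalid: d/dy[G] - f = 2 y^{3} e^{y} + 10 y e^{y} + e^{y}, which is not 0.

d/dy[G] = 3 y^{3} e^{y} + 15 y e^{y} + \frac{3 e^{y}}{2}
d/dy[G] - f(y) = 2 y^{3} e^{y} + 10 y e^{y} + e^{y} != 0.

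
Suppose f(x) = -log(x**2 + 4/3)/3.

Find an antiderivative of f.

An antiderivative is F(x) = -x*log(x**2 + 4/3)/3 + 2*x/3 - 4*sqrt(3)*atan(sqrt(3)*x/2)/9.

A first test for any F(x): its x-derivative must equal f(x) identically.
Check: d/dx[-x*log(x**2 + 4/3)/3 + 2*x/3 - 4*sqrt(3)*atan(sqrt(3)*x/2)/9] = -log(x**2 + 4/3)/3 = f(x).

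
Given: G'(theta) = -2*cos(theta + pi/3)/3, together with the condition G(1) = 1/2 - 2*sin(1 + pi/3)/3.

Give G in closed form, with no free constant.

A first test for any G(theta): its theta-derivative must equal the given G'(theta).
A general antiderivative is -2*sin(theta + pi/3)/3 + C.
The condition gives C = 1/2 - 2*sin(1 + pi/3)/3 - (-2*sin(1 + pi/3)/3) = 1/2.
So G(theta) = 1/2 - 2*sin(theta + pi/3)/3.
Check: d/dtheta[1/2 - 2*sin(theta + pi/3)/3] = -2*cos(theta + pi/3)/3 = G'(theta).

G(theta) = 1/2 - 2*sin(theta + pi/3)/3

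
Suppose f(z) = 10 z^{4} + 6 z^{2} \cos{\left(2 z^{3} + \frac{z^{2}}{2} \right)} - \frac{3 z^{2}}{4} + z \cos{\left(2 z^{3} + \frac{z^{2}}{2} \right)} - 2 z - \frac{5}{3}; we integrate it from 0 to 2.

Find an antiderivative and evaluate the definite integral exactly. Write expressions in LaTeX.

Integrate term by term and add the pieces.
F(z) = 2 z^{5} - \frac{z^{3}}{4} - z^{2} - \frac{5 z}{3} + \sin{\left(2 z^{3} + \frac{z^{2}}{2} \right)} is an antiderivative of f.
Check: d/dz[2 z^{5} - \frac{z^{3}}{4} - z^{2} - \frac{5 z}{3} + \sin{\left(2 z^{3} + \frac{z^{2}}{2} \right)}] = 10 z^{4} + 6 z^{2} \cos{\left(2 z^{3} + \frac{z^{2}}{2} \right)} - \frac{3 z^{2}}{4} + z \cos{\left(2 z^{3} + \frac{z^{2}}{2} \right)} - 2 z - \frac{5}{3} = f(z).
F(2) = \sin{\left(18 \right)} + \frac{164}{3}; F(0) = 0.
Integral = F(2) - F(0) = \sin{\left(18 \right)} + \frac{164}{3}.

Antiderivative: F(z) = 2 z^{5} - \frac{z^{3}}{4} - z^{2} - \frac{5 z}{3} + \sin{\left(2 z^{3} + \frac{z^{2}}{2} \right)}; value = \sin{\left(18 \right)} + \frac{164}{3}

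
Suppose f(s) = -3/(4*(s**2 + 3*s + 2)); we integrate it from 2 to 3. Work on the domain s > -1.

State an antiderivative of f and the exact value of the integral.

The denominator factors as 4*(s + 1)*(s + 2); partial fractions split f into directly integrable pieces: 3/(4*(s + 2)) - 3/(4*(s + 1)).
F(s) = -3*log(s + 1)/4 + 3*log(s + 2)/4 is an antiderivative of f.
Check: d/ds[-3*log(s + 1)/4 + 3*log(s + 2)/4] = -3/(4*s**2 + 12*s + 8), which equals f(s).
F(3) = -3*log(4)/4 + 3*log(5)/4; F(2) = -3*log(3)/4 + 3*log(4)/4.
Integral = F(3) - F(2) = -3*log(4)/2 + 3*log(3)/4 + 3*log(5)/4.

Antiderivative: F(s) = -3*log(s + 1)/4 + 3*log(s + 2)/4; value = -3*log(4)/2 + 3*log(3)/4 + 3*log(5)/4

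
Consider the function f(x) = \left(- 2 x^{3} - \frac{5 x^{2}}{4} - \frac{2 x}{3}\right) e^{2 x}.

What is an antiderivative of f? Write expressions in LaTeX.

f has the shape u'v + uv' for u = - x^{3} + \frac{7 x^{2}}{8} - \frac{29 x}{24} + \frac{29}{48} and v = e^{2 x} — it is the derivative of the product u*v.
Check: d/dx[- \frac{\left(48 x^{3} - 42 x^{2} + 58 x - 29\right) e^{2 x}}{48}] = - 2 x^{3} e^{2 x} - \frac{5 x^{2} e^{2 x}}{4} - \frac{2 x e^{2 x}}{3}, which equals f(x).

An antiderivative is F(x) = - \frac{\left(48 x^{3} - 42 x^{2} + 58 x - 29\right) e^{2 x}}{48}.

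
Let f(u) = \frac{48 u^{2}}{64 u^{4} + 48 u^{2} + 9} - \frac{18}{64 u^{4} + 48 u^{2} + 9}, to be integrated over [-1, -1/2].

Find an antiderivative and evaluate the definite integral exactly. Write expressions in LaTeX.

Recognize the product-rule pattern: f = v'r + vr' with v = - 3 u, r = \frac{1}{4 u^{2} + \frac{3}{2}}, so integration by parts undoes it.
F(u) = - \frac{6 u}{8 u^{2} + 3} is an antiderivative of f.
Check: d/du[- \frac{6 u}{8 u^{2} + 3}] = \frac{48 u^{2} - 18}{64 u^{4} + 48 u^{2} + 9}, which equals f(u).
F(-1/2) = \frac{3}{5}; F(-1) = \frac{6}{11}.
Integral = F(-1/2) - F(-1) = \frac{3}{55}.

Antiderivative: F(u) = - \frac{6 u}{8 u^{2} + 3}; value = \frac{3}{55}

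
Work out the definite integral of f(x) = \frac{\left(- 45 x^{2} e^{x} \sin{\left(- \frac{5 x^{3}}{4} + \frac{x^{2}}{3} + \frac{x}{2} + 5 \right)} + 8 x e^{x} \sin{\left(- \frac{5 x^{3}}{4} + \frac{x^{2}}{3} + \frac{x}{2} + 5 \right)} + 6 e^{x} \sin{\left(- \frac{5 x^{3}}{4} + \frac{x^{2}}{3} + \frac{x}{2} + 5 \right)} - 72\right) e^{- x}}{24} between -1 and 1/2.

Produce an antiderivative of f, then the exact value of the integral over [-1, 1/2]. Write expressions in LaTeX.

Differentiate the proposed F(x) back; it has to land on f(x) exactly.
F(x) = - \frac{\cos{\left(- \frac{5 x^{3}}{4} + \frac{x^{2}}{3} + \frac{x}{2} + 5 \right)}}{2} + 3 e^{- x} is an antiderivative of f.
Check: d/dx[- \frac{\cos{\left(- \frac{5 x^{3}}{4} + \frac{x^{2}}{3} + \frac{x}{2} + 5 \right)}}{2} + 3 e^{- x}] = \frac{\left(- 45 x^{2} e^{x} \sin{\left(- \frac{5 x^{3}}{4} + \frac{x^{2}}{3} + \frac{x}{2} + 5 \right)} + 8 x e^{x} \sin{\left(- \frac{5 x^{3}}{4} + \frac{x^{2}}{3} + \frac{x}{2} + 5 \right)} + 6 e^{x} \sin{\left(- \frac{5 x^{3}}{4} + \frac{x^{2}}{3} + \frac{x}{2} + 5 \right)} - 72\right) e^{- x}}{24} = f(x).
F(1/2) = - \frac{\cos{\left(\frac{497}{96} \right)}}{2} + \frac{3}{e^{\frac{1}{2}}}; F(-1) = - \frac{\cos{\left(\frac{73}{12} \right)}}{2} + 3 e.
Integral = F(1/2) - F(-1) = - 3 e - \frac{\cos{\left(\frac{497}{96} \right)}}{2} + \frac{\cos{\left(\frac{73}{12} \right)}}{2} + \frac{3}{e^{\frac{1}{2}}}.

Antiderivative: F(x) = - \frac{\cos{\left(- \frac{5 x^{3}}{4} + \frac{x^{2}}{3} + \frac{x}{2} + 5 \right)}}{2} + 3 e^{- x}; value = - 3 e - \frac{\cos{\left(\frac{497}{96} \right)}}{2} + \frac{\cos{\left(\frac{73}{12} \right)}}{2} + \frac{3}{e^{\frac{1}{2}}}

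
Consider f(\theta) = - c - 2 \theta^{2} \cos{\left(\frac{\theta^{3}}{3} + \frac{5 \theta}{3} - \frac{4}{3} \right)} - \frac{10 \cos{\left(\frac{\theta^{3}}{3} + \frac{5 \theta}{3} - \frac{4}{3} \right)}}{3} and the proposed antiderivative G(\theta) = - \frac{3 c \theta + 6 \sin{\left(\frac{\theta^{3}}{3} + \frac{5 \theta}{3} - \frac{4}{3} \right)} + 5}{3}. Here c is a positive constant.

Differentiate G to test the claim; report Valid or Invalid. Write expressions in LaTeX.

d/d\theta[G] = - c - 2 \theta^{2} \cos{\left(\frac{\theta^{3}}{3} + \frac{5 \theta}{3} - \frac{4}{3} \right)} - \frac{10 \cos{\left(\frac{\theta^{3}}{3} + \frac{5 \theta}{3} - \frac{4}{3} \right)}}{3}
This equals f(\theta) exactly, so the claim holds.

Valid - differentiating G returns exactly f.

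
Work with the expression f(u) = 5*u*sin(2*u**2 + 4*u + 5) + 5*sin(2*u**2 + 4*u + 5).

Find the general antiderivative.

F(u) = -5*cos(2*u**2 + 4*u + 5)/4 + C

f matches the chain-rule pattern g'(h)*h' with inner function h(u) = 2*u**2 + 4*u + 5; substituting w = h(u) collapses the integral.
Check: d/du[-5*cos(2*u**2 + 4*u + 5)/4] = 5*u*sin(2*u**2 + 4*u + 5) + 5*sin(2*u**2 + 4*u + 5) = f(u).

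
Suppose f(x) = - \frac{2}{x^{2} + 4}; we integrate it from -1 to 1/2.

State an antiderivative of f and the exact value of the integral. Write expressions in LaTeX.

Antiderivative: F(x) = - \operatorname{atan}{\left(\frac{x}{2} \right)}; value = - \operatorname{atan}{\left(\frac{1}{2} \right)} - \operatorname{atan}{\left(\frac{1}{4} \right)}

Since d/dx undoes antidifferentiation here, F'(x) = f(x) is required of F(x).
F(x) = - \operatorname{atan}{\left(\frac{x}{2} \right)} is an antiderivative of f.
Check: d/dx[- \operatorname{atan}{\left(\frac{x}{2} \right)}] = - \frac{2}{x^{2} + 4} = f(x).
F(1/2) = - \operatorname{atan}{\left(\frac{1}{4} \right)}; F(-1) = \operatorname{atan}{\left(\frac{1}{2} \right)}.
Integral = F(1/2) - F(-1) = - \operatorname{atan}{\left(\frac{1}{2} \right)} - \operatorname{atan}{\left(\frac{1}{4} \right)}.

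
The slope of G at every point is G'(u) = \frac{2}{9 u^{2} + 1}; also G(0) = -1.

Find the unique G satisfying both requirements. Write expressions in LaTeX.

G(u) = \frac{2 \operatorname{atan}{\left(3 u \right)} - 3}{3}

A candidate passes only if d/du[G] lands on the given G'(u) exactly.
A general antiderivative is \frac{2 \operatorname{atan}{\left(3 u \right)}}{3} + C.
The condition gives C = -1 - (0) = -1.
So G(u) = \frac{2 \operatorname{atan}{\left(3 u \right)} - 3}{3}.
Check: d/du[\frac{2 \operatorname{atan}{\left(3 u \right)} - 3}{3}] = \frac{2}{9 u^{2} + 1} = G'(u).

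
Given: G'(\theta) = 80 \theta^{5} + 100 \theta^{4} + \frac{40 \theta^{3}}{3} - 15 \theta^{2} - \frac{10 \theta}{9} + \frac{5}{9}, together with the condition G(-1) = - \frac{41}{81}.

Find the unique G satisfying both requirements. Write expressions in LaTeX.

G(\theta) = \frac{- 5 \left(- 6 \theta^{2} - 3 \theta + 1\right)^{3} - 81}{81}

G'(\theta) matches the chain-rule pattern g'(h)*h' with inner function h(\theta) = - 2 \theta^{2} - \theta + \frac{1}{3}; substituting u = h(\theta) collapses the integral.
A general antiderivative is - \frac{5 \left(- 2 \theta^{2} - \theta + \frac{1}{3}\right)^{3}}{3} + C.
The condition gives C = - \frac{41}{81} - (\frac{40}{81}) = -1.
So G(\theta) = \frac{- 5 \left(- 6 \theta^{2} - 3 \theta + 1\right)^{3} - 81}{81}.
Check: d/d\theta[\frac{- 5 \left(- 6 \theta^{2} - 3 \theta + 1\right)^{3} - 81}{81}] = 80 \theta^{5} + 100 \theta^{4} + \frac{40 \theta^{3}}{3} - 15 \theta^{2} - \frac{10 \theta}{9} + \frac{5}{9} = G'(\theta).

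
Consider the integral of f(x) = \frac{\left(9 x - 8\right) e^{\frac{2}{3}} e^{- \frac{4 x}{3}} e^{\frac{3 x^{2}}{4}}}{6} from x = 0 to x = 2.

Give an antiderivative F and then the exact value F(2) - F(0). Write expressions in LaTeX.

Antiderivative: F(x) = e^{\frac{2}{3}} e^{- \frac{4 x}{3}} e^{\frac{3 x^{2}}{4}}; value = e - e^{\frac{2}{3}}

f matches the chain-rule pattern g'(h)*h' with inner function h(x) = \frac{3 x^{2}}{4} - \frac{4 x}{3} + \frac{2}{3}; substituting u = h(x) collapses the integral.
F(x) = e^{\frac{2}{3}} e^{- \frac{4 x}{3}} e^{\frac{3 x^{2}}{4}} is an antiderivative of f.
Check: d/dx[e^{\frac{2}{3}} e^{- \frac{4 x}{3}} e^{\frac{3 x^{2}}{4}}] = \frac{\left(9 x e^{\frac{2}{3}} e^{\frac{3 x^{2}}{4}} - 8 e^{\frac{2}{3}} e^{\frac{3 x^{2}}{4}}\right) e^{- \frac{4 x}{3}}}{6}, which equals f(x).
F(2) = e; F(0) = e^{\frac{2}{3}}.
Integral = F(2) - F(0) = e - e^{\frac{2}{3}}.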